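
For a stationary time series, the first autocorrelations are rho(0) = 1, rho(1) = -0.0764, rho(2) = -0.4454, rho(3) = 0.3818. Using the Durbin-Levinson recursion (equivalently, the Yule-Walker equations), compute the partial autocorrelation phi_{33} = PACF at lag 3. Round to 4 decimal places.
\phi_{33} = 0.3771

The PACF at lag k is phi_{kk}, the last component of the solution
to the Yule-Walker system G_k phi = r_k where
  (G_k)_{ij} = rho(|i - j|), (r_k)_i = rho(i), i,j = 1..k.
Equivalently, Durbin-Levinson gives phi_{kk} iteratively:
  phi_{11} = rho(1)
  phi_{kk} = [rho(k) - sum_{j=1..k-1} phi_{k-1,j} rho(k-j)]
            / [1 - sum_{j=1..k-1} phi_{k-1,j} rho(j)],
  phi_{k,j} = phi_{k-1,j} - phi_{kk} phi_{k-1,k-j},  j = 1..k-1.
Step k = 1:
  phi_11 = rho(1) = -0.0764.
Step k = 2:
  phi_22 = [rho(2) - phi_11 rho(1)] / [1 - phi_11 rho(1)] = [-0.4454 - (-0.0764)(-0.0764)] / [1 - (-0.0764)(-0.0764)]
         = -0.45123696 / 0.99416304 = -0.453886.
  Update: phi_21 = phi_11 - phi_22 phi_11 = -0.0764 - (-0.453886)(-0.0764) = -0.111077.
Step k = 3:
  phi_33 = [rho(3) - phi_21 rho(2) - phi_22 rho(1)] / [1 - phi_21 rho(1) - phi_22 rho(2)]
    numerator   = 0.3818 - (-0.111077)(-0.4454) - (-0.453886)(-0.0764) = 0.29764943
    denominator = 1 - (-0.111077)(-0.0764) - (-0.453886)(-0.4454) = 0.78935278
  phi_33 = 0.29764943 / 0.78935278 = 0.3771.
Therefore phi_{33} = 0.3771.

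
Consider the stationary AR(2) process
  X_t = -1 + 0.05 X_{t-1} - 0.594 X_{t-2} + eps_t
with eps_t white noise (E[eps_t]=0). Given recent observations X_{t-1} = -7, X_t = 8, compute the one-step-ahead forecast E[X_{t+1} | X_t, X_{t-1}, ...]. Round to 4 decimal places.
E[X_{t+1} \mid \mathcal F_t] = 3.5580

For an AR(p) model X_t = c + sum_i phi_i X_{t-i} + eps_t, the
one-step-ahead conditional mean is
  E[X_{t+1} | X_t, ...] = c + sum_i phi_i X_{t+1-i}.
Substitute known values:
  E[X_{t+1} | ...] = -1 + (0.05) * (8) + (-0.594) * (-7)
                   = 3.5580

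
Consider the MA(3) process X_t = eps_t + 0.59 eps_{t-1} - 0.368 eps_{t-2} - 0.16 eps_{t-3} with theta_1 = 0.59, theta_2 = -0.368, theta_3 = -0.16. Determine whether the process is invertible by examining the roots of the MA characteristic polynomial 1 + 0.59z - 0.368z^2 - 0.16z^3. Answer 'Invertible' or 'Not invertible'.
\text{Invertible}

The MA(q) characteristic polynomial is P(z) = 1 + 0.59z - 0.368z^2 - 0.16z^3.
Invertibility requires all roots to lie outside the unit circle, i.e. |z| > 1 for every root.
Degree 3: look for a simple real root z0 first, then factor out (1 - z/z0) and solve the remaining quadratic.
Testing z0 = -1.25: P(-1.25) = 1 + (0.59)(-1.25) + (-0.368)(-1.25)^2 + (-0.16)(-1.25)^3
  = 1 + (-0.7375) + (-0.575) + (0.3125) = 0.  So z_0 = -1.25 is a root, |z_0| = 1.25.
Divide out the factor (1 + 0.8 z) = (1 - z/z0) (since 1/z0 = -0.8):
  P(z) = (1 + 0.8 z)(1 + (-0.21) z + (-0.2) z^2)
  [check: z-coef -0.21 - (-0.8) = 0.59; z^2-coef -0.2 - (-0.8)(-0.21) = -0.368; z^3-coef -(-0.8)(-0.2) = -0.16.]
Remaining roots from the quadratic factor 1 + (-0.21) z + (-0.2) z^2:
  Set 1 + (-0.21) z + (-0.2) z^2 = 0, i.e. a z^2 + b z + c = 0 with a = -0.2, b = -0.21, c = 1.
  Discriminant D = b^2 - 4ac = (-0.21)^2 - 4*(-0.2)*1 = 0.0441 - (-0.8) = 0.8441.
  D >= 0, so the roots are real: z = (-b +/- sqrt(D)) / (2a) = (0.21 +/- 0.918749) / (-0.4).
    z_1 = (0.21 + 0.918749) / (-0.4) = -2.8219,   |z_1| = 2.8219.
    z_2 = (0.21 - 0.918749) / (-0.4) = 1.7719,   |z_2| = 1.7719.
Moduli of all roots: 1.2500, 2.8219, 1.7719.
All moduli strictly greater than 1? Yes.
Verdict: Invertible.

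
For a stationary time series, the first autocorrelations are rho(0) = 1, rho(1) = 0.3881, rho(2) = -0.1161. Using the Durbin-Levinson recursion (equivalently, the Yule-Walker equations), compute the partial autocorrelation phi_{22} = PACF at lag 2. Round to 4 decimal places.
\phi_{22} = -0.3140

The PACF at lag k is phi_{kk}, the last component of the solution
to the Yule-Walker system G_k phi = r_k where
  (G_k)_{ij} = rho(|i - j|), (r_k)_i = rho(i), i,j = 1..k.
Equivalently, Durbin-Levinson gives phi_{kk} iteratively:
  phi_{11} = rho(1)
  phi_{kk} = [rho(k) - sum_{j=1..k-1} phi_{k-1,j} rho(k-j)]
            / [1 - sum_{j=1..k-1} phi_{k-1,j} rho(j)],
  phi_{k,j} = phi_{k-1,j} - phi_{kk} phi_{k-1,k-j},  j = 1..k-1.
Step k = 1:
  phi_11 = rho(1) = 0.3881.
Step k = 2:
  phi_22 = [rho(2) - phi_11 rho(1)] / [1 - phi_11 rho(1)] = [-0.1161 - (0.3881)(0.3881)] / [1 - (0.3881)(0.3881)]
         = -0.26672161 / 0.84937839 = -0.314.
Therefore phi_{22} = -0.3140.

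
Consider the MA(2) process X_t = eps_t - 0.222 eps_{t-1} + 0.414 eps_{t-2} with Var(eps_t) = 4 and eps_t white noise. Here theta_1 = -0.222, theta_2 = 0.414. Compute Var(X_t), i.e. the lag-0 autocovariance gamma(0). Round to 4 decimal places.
\gamma(0) = 4.8827

For an MA(q) process X_t = eps_t + sum_i theta_i eps_{t-i} with
Var(eps_t) = sigma^2, the variance is
  gamma(0) = sigma^2 * (1 + sum_i theta_i^2).
  sum_i theta_i^2 = (-0.222)^2 + (0.414)^2 = 0.049284 + 0.171396 = 0.22068.
  gamma(0) = 4 * (1 + 0.22068) = 4 * 1.22068 = 4.88272, which rounds to 4.8827.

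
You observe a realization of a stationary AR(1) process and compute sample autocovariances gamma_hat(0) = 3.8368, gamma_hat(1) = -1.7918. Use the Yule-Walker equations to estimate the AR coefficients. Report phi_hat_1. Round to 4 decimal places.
\hat\phi_{1} = -0.4670

The Yule-Walker equations for an AR(p) process read, in matrix form,
  Gamma_p phi = r_p,   with   (Gamma_p)_{ij} = gamma(|i - j|),
                       (r_p)_i = gamma(i),   i,j = 1..p.
Substitute the sample gammas (Toeplitz matrix and right-hand side of size 1):
  Gamma_p = [[3.8368]]
  r_p     = [-1.7918]
With p = 1 this is the single equation gamma(0) phi_1 = gamma(1):
  phi_hat_1 = gamma(1) / gamma(0) = -1.7918 / 3.8368 = -0.4670.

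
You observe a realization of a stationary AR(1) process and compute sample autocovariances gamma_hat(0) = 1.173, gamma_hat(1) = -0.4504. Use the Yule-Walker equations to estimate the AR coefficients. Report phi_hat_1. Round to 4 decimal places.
\hat\phi_{1} = -0.3840

The Yule-Walker equations for an AR(p) process read, in matrix form,
  Gamma_p phi = r_p,   with   (Gamma_p)_{ij} = gamma(|i - j|),
                       (r_p)_i = gamma(i),   i,j = 1..p.
Substitute the sample gammas (Toeplitz matrix and right-hand side of size 1):
  Gamma_p = [[1.173]]
  r_p     = [-0.4504]
With p = 1 this is the single equation gamma(0) phi_1 = gamma(1):
  phi_hat_1 = gamma(1) / gamma(0) = -0.4504 / 1.173 = -0.3840.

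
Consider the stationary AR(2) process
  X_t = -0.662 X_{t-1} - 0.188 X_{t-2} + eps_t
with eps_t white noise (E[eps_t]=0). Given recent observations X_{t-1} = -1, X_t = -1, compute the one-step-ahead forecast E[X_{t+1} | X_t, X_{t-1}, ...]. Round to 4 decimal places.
E[X_{t+1} \mid \mathcal F_t] = 0.8500

For an AR(p) model X_t = c + sum_i phi_i X_{t-i} + eps_t, the
one-step-ahead conditional mean is
  E[X_{t+1} | X_t, ...] = c + sum_i phi_i X_{t+1-i}.
Substitute known values:
  E[X_{t+1} | ...] = (-0.662) * (-1) + (-0.188) * (-1)
                   = 0.8500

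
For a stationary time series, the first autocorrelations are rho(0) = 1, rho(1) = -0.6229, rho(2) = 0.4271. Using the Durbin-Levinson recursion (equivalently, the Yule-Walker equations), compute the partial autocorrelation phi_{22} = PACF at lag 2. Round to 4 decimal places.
\phi_{22} = 0.0639

The PACF at lag k is phi_{kk}, the last component of the solution
to the Yule-Walker system G_k phi = r_k where
  (G_k)_{ij} = rho(|i - j|), (r_k)_i = rho(i), i,j = 1..k.
Equivalently, Durbin-Levinson gives phi_{kk} iteratively:
  phi_{11} = rho(1)
  phi_{kk} = [rho(k) - sum_{j=1..k-1} phi_{k-1,j} rho(k-j)]
            / [1 - sum_{j=1..k-1} phi_{k-1,j} rho(j)],
  phi_{k,j} = phi_{k-1,j} - phi_{kk} phi_{k-1,k-j},  j = 1..k-1.
Step k = 1:
  phi_11 = rho(1) = -0.6229.
Step k = 2:
  phi_22 = [rho(2) - phi_11 rho(1)] / [1 - phi_11 rho(1)] = [0.4271 - (-0.6229)(-0.6229)] / [1 - (-0.6229)(-0.6229)]
         = 0.03909559 / 0.61199559 = 0.0639.
Therefore phi_{22} = 0.0639.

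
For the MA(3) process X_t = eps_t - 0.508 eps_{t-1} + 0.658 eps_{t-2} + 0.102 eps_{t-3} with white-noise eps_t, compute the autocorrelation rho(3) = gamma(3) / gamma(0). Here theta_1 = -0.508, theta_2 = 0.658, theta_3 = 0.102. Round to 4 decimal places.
\rho(3) = 0.0599

For an MA(q) process with theta_0 = 1, the autocovariance is
  gamma(k) = sigma^2 * sum_{i=0..q-k} theta_i * theta_{i+k},
and rho(k) = gamma(k) / gamma(0). Sigma^2 cancels.
  numerator   = (1)*(0.102) = 0.102.
  denominator = (1)^2 + (-0.508)^2 + (0.658)^2 + (0.102)^2 = 1.701432.
  rho(3) = 0.102 / 1.701432 = 0.0599.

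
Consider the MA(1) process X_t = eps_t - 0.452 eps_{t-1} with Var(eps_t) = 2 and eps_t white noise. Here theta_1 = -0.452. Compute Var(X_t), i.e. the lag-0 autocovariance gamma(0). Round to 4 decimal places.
\gamma(0) = 2.4086

For an MA(q) process X_t = eps_t + sum_i theta_i eps_{t-i} with
Var(eps_t) = sigma^2, the variance is
  gamma(0) = sigma^2 * (1 + sum_i theta_i^2).
  sum_i theta_i^2 = (-0.452)^2 = 0.204304.
  gamma(0) = 2 * (1 + 0.204304) = 2 * 1.204304 = 2.408608, which rounds to 2.4086.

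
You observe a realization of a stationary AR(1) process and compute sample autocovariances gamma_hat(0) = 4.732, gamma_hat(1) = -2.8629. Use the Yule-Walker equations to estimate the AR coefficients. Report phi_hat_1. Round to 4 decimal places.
\hat\phi_{1} = -0.6050

The Yule-Walker equations for an AR(p) process read, in matrix form,
  Gamma_p phi = r_p,   with   (Gamma_p)_{ij} = gamma(|i - j|),
                       (r_p)_i = gamma(i),   i,j = 1..p.
Substitute the sample gammas (Toeplitz matrix and right-hand side of size 1):
  Gamma_p = [[4.732]]
  r_p     = [-2.8629]
With p = 1 this is the single equation gamma(0) phi_1 = gamma(1):
  phi_hat_1 = gamma(1) / gamma(0) = -2.8629 / 4.732 = -0.6050.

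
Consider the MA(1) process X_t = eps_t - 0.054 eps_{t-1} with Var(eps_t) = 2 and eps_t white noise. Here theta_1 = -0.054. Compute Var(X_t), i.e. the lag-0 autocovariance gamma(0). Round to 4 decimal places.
\gamma(0) = 2.0058

For an MA(q) process X_t = eps_t + sum_i theta_i eps_{t-i} with
Var(eps_t) = sigma^2, the variance is
  gamma(0) = sigma^2 * (1 + sum_i theta_i^2).
  sum_i theta_i^2 = (-0.054)^2 = 0.002916.
  gamma(0) = 2 * (1 + 0.002916) = 2 * 1.002916 = 2.005832, which rounds to 2.0058.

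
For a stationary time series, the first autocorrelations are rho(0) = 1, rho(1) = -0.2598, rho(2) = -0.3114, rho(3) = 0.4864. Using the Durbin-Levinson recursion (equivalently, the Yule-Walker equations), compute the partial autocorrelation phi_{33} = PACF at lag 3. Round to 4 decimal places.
\phi_{33} = 0.3430

The PACF at lag k is phi_{kk}, the last component of the solution
to the Yule-Walker system G_k phi = r_k where
  (G_k)_{ij} = rho(|i - j|), (r_k)_i = rho(i), i,j = 1..k.
Equivalently, Durbin-Levinson gives phi_{kk} iteratively:
  phi_{11} = rho(1)
  phi_{kk} = [rho(k) - sum_{j=1..k-1} phi_{k-1,j} rho(k-j)]
            / [1 - sum_{j=1..k-1} phi_{k-1,j} rho(j)],
  phi_{k,j} = phi_{k-1,j} - phi_{kk} phi_{k-1,k-j},  j = 1..k-1.
Step k = 1:
  phi_11 = rho(1) = -0.2598.
Step k = 2:
  phi_22 = [rho(2) - phi_11 rho(1)] / [1 - phi_11 rho(1)] = [-0.3114 - (-0.2598)(-0.2598)] / [1 - (-0.2598)(-0.2598)]
         = -0.37889604 / 0.93250396 = -0.406321.
  Update: phi_21 = phi_11 - phi_22 phi_11 = -0.2598 - (-0.406321)(-0.2598) = -0.365362.
Step k = 3:
  phi_33 = [rho(3) - phi_21 rho(2) - phi_22 rho(1)] / [1 - phi_21 rho(1) - phi_22 rho(2)]
    numerator   = 0.4864 - (-0.365362)(-0.3114) - (-0.406321)(-0.2598) = 0.26706398
    denominator = 1 - (-0.365362)(-0.2598) - (-0.406321)(-0.3114) = 0.7785505
  phi_33 = 0.26706398 / 0.7785505 = 0.343.
Therefore phi_{33} = 0.3430.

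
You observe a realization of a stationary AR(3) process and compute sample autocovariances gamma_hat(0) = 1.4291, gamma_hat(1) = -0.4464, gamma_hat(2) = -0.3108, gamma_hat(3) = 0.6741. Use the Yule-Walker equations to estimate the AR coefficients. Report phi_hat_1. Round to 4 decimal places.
\hat\phi_{1} = -0.3020

The Yule-Walker equations for an AR(p) process read, in matrix form,
  Gamma_p phi = r_p,   with   (Gamma_p)_{ij} = gamma(|i - j|),
                       (r_p)_i = gamma(i),   i,j = 1..p.
Substitute the sample gammas (Toeplitz matrix and right-hand side of size 3):
  Gamma_p = [[1.4291, -0.4464, -0.3108], [-0.4464, 1.4291, -0.4464], [-0.3108, -0.4464, 1.4291]]
  r_p     = [-0.4464, -0.3108, 0.6741]
Written out (R1..R3):
  (R1) 1.4291 phi_1 - 0.4464 phi_2 - 0.3108 phi_3 = -0.4464
  (R2) -0.4464 phi_1 + 1.4291 phi_2 - 0.4464 phi_3 = -0.3108
  (R3) -0.3108 phi_1 - 0.4464 phi_2 + 1.4291 phi_3 = 0.6741
Gaussian elimination:
  R2 <- R2 - (-0.4464/1.4291) R1 = R2 - (-0.312364) R1:  1.289661 phi_2 - 0.543483 phi_3 = -0.450239
  R3 <- R3 - (-0.3108/1.4291) R1 = R3 - (-0.21748) R1:  -0.543483 phi_2 + 1.361507 phi_3 = 0.577017
  R3 <- R3 - (-0.543483/1.289661) R2 = R3 - (-0.421415) R2:  1.132475 phi_3 = 0.387279
Back-substitution:
  phi_hat_3 = 0.387279 / 1.132475 = 0.341976
  phi_hat_2 = (-0.450239 - (-0.543483)(0.341976)) / 1.289661 = -0.205001
  phi_hat_1 = (-0.4464 - (-0.4464)(-0.205001) - (-0.3108)(0.341976)) / 1.4291 = -0.302027
So phi_hat = [-0.3020, -0.2050, 0.3420].
Therefore phi_hat_1 = -0.3020.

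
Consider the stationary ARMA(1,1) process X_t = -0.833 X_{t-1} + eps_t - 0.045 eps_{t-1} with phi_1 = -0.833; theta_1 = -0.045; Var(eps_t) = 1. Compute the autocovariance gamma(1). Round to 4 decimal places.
\gamma(1) = -2.9758

Multiply the model equation by X_{t-k} and take expectations. With theta_0 = psi_0 = 1 and psi_j the MA(infinity) weights, this gives
  gamma(k) - sum_i phi_i gamma(k-i) = c_k,
  c_k = sigma^2 * sum_{j=k..q} theta_j psi_{j-k}   (c_k = 0 for k > q),
using gamma(-m) = gamma(m).
psi-weights needed (psi_j = theta_j + sum_i phi_i psi_{j-i}):
  psi_1 = theta_1 + phi_1 = -0.045 + (-0.833) = -0.878
Right-hand sides:
  c_0 = sigma^2 (1 + theta_1 psi_1) = 1 * (1 + (-0.045)(-0.878)) = 1 * 1.03951 = 1.03951
  c_1 = sigma^2 theta_1 = 1 * (-0.045) = -0.045
  c_2 = 0
Equations for k = 0 and k = 1 (AR order 1):
  gamma(0) = phi_1 gamma(1) + c_0
  gamma(1) = phi_1 gamma(0) + c_1
Substituting the second into the first: gamma(0) (1 - phi_1^2) = c_0 + phi_1 c_1, so
  gamma(0) = (c_0 + phi_1 c_1) / (1 - phi_1^2) = (1.03951 + (-0.833)(-0.045)) / (1 - (-0.833)^2) = 1.076995 / 0.306111 = 3.518315.
  gamma(1) = phi_1 gamma(0) + c_1 = (-0.833)(3.518315) + (-0.045) = -2.975757.
Therefore gamma(1) = -2.9758 (to 4 decimal places).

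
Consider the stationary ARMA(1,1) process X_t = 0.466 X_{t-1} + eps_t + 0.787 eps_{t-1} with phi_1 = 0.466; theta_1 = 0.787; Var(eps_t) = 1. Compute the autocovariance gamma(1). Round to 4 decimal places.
\gamma(1) = 2.1876

Multiply the model equation by X_{t-k} and take expectations. With theta_0 = psi_0 = 1 and psi_j the MA(infinity) weights, this gives
  gamma(k) - sum_i phi_i gamma(k-i) = c_k,
  c_k = sigma^2 * sum_{j=k..q} theta_j psi_{j-k}   (c_k = 0 for k > q),
using gamma(-m) = gamma(m).
psi-weights needed (psi_j = theta_j + sum_i phi_i psi_{j-i}):
  psi_1 = theta_1 + phi_1 = 0.787 + (0.466) = 1.253
Right-hand sides:
  c_0 = sigma^2 (1 + theta_1 psi_1) = 1 * (1 + (0.787)(1.253)) = 1 * 1.986111 = 1.986111
  c_1 = sigma^2 theta_1 = 1 * (0.787) = 0.787
  c_2 = 0
Equations for k = 0 and k = 1 (AR order 1):
  gamma(0) = phi_1 gamma(1) + c_0
  gamma(1) = phi_1 gamma(0) + c_1
Substituting the second into the first: gamma(0) (1 - phi_1^2) = c_0 + phi_1 c_1, so
  gamma(0) = (c_0 + phi_1 c_1) / (1 - phi_1^2) = (1.986111 + (0.466)(0.787)) / (1 - (0.466)^2) = 2.352853 / 0.782844 = 3.00552.
  gamma(1) = phi_1 gamma(0) + c_1 = (0.466)(3.00552) + (0.787) = 2.187572.
Therefore gamma(1) = 2.1876 (to 4 decimal places).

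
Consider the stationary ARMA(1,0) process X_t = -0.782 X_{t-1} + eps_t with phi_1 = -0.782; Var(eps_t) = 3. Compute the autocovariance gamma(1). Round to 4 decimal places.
\gamma(1) = -6.0390

Multiply the model equation by X_{t-k} and take expectations. With theta_0 = psi_0 = 1 and psi_j the MA(infinity) weights, this gives
  gamma(k) - sum_i phi_i gamma(k-i) = c_k,
  c_k = sigma^2 * sum_{j=k..q} theta_j psi_{j-k}   (c_k = 0 for k > q),
using gamma(-m) = gamma(m).
Pure AR (q = 0): c_0 = sigma^2 = 3, c_k = 0 for k >= 1.
Equations for k = 0 and k = 1 (AR order 1):
  gamma(0) = phi_1 gamma(1) + c_0
  gamma(1) = phi_1 gamma(0) + c_1
Substituting the second into the first: gamma(0) (1 - phi_1^2) = c_0 + phi_1 c_1, so
  gamma(0) = c_0 / (1 - phi_1^2) = 3 / (1 - (-0.782)^2) = 3 / 0.388476 = 7.722485.
  gamma(1) = phi_1 gamma(0) = (-0.782)(7.722485) = -6.038983.
Therefore gamma(1) = -6.0390 (to 4 decimal places).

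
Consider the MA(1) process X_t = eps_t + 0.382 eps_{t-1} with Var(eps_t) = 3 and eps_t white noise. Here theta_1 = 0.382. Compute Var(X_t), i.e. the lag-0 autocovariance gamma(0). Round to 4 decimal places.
\gamma(0) = 3.4378

For an MA(q) process X_t = eps_t + sum_i theta_i eps_{t-i} with
Var(eps_t) = sigma^2, the variance is
  gamma(0) = sigma^2 * (1 + sum_i theta_i^2).
  sum_i theta_i^2 = (0.382)^2 = 0.145924.
  gamma(0) = 3 * (1 + 0.145924) = 3 * 1.145924 = 3.437772, which rounds to 3.4378.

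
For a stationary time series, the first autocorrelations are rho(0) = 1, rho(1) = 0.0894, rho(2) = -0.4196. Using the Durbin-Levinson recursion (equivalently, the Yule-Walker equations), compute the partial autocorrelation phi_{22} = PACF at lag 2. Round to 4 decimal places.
\phi_{22} = -0.4310

The PACF at lag k is phi_{kk}, the last component of the solution
to the Yule-Walker system G_k phi = r_k where
  (G_k)_{ij} = rho(|i - j|), (r_k)_i = rho(i), i,j = 1..k.
Equivalently, Durbin-Levinson gives phi_{kk} iteratively:
  phi_{11} = rho(1)
  phi_{kk} = [rho(k) - sum_{j=1..k-1} phi_{k-1,j} rho(k-j)]
            / [1 - sum_{j=1..k-1} phi_{k-1,j} rho(j)],
  phi_{k,j} = phi_{k-1,j} - phi_{kk} phi_{k-1,k-j},  j = 1..k-1.
Step k = 1:
  phi_11 = rho(1) = 0.0894.
Step k = 2:
  phi_22 = [rho(2) - phi_11 rho(1)] / [1 - phi_11 rho(1)] = [-0.4196 - (0.0894)(0.0894)] / [1 - (0.0894)(0.0894)]
         = -0.42759236 / 0.99200764 = -0.431.
Therefore phi_{22} = -0.4310.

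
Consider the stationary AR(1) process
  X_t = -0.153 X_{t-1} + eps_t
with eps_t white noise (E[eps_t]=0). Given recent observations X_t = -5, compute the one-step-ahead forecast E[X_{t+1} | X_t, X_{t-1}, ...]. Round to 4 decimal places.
E[X_{t+1} \mid \mathcal F_t] = 0.7650

For an AR(p) model X_t = c + sum_i phi_i X_{t-i} + eps_t, the
one-step-ahead conditional mean is
  E[X_{t+1} | X_t, ...] = c + sum_i phi_i X_{t+1-i}.
Substitute known values:
  E[X_{t+1} | ...] = (-0.153) * (-5)
                   = 0.7650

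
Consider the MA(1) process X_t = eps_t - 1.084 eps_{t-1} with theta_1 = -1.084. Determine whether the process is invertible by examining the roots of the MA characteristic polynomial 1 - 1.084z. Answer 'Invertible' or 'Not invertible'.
\text{Not invertible}

The MA(q) characteristic polynomial is P(z) = 1 - 1.084z.
Invertibility requires all roots to lie outside the unit circle, i.e. |z| > 1 for every root.
This is linear in z: 1 + (-1.084) z = 0  =>  z = -1/(-1.084) = 0.922509,  |z| = 0.922509.
Moduli of all roots: 0.9225.
All moduli strictly greater than 1? No.
Verdict: Not invertible.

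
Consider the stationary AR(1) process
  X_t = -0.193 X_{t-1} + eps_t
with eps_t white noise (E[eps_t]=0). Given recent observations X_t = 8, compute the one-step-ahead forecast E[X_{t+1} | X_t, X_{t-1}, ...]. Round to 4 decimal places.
E[X_{t+1} \mid \mathcal F_t] = -1.5440

For an AR(p) model X_t = c + sum_i phi_i X_{t-i} + eps_t, the
one-step-ahead conditional mean is
  E[X_{t+1} | X_t, ...] = c + sum_i phi_i X_{t+1-i}.
Substitute known values:
  E[X_{t+1} | ...] = (-0.193) * (8)
                   = -1.5440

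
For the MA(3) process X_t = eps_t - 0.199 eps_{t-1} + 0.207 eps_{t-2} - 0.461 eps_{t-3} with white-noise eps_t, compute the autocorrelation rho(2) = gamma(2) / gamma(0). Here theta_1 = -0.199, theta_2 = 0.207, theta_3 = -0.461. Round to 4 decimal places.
\rho(2) = 0.2307

For an MA(q) process with theta_0 = 1, the autocovariance is
  gamma(k) = sigma^2 * sum_{i=0..q-k} theta_i * theta_{i+k},
and rho(k) = gamma(k) / gamma(0). Sigma^2 cancels.
  numerator   = (1)*(0.207) + (-0.199)*(-0.461) = 0.298739.
  denominator = (1)^2 + (-0.199)^2 + (0.207)^2 + (-0.461)^2 = 1.294971.
  rho(2) = 0.298739 / 1.294971 = 0.2307.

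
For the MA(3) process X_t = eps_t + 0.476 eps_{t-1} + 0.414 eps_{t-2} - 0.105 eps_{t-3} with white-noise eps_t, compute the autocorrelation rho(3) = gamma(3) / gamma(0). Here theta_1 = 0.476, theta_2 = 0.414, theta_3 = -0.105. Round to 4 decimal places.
\rho(3) = -0.0745

For an MA(q) process with theta_0 = 1, the autocovariance is
  gamma(k) = sigma^2 * sum_{i=0..q-k} theta_i * theta_{i+k},
and rho(k) = gamma(k) / gamma(0). Sigma^2 cancels.
  numerator   = (1)*(-0.105) = -0.105.
  denominator = (1)^2 + (0.476)^2 + (0.414)^2 + (-0.105)^2 = 1.408997.
  rho(3) = -0.105 / 1.408997 = -0.0745.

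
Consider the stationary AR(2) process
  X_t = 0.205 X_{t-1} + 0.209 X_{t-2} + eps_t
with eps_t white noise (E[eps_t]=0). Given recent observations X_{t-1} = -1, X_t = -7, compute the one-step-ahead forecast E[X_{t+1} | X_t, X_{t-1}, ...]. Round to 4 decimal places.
E[X_{t+1} \mid \mathcal F_t] = -1.6440

For an AR(p) model X_t = c + sum_i phi_i X_{t-i} + eps_t, the
one-step-ahead conditional mean is
  E[X_{t+1} | X_t, ...] = c + sum_i phi_i X_{t+1-i}.
Substitute known values:
  E[X_{t+1} | ...] = (0.205) * (-7) + (0.209) * (-1)
                   = -1.6440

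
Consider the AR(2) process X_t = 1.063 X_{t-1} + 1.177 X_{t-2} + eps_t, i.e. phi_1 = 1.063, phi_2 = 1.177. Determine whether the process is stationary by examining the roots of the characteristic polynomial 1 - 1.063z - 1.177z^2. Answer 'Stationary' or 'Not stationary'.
\text{Not stationary}

The AR(p) characteristic polynomial is P(z) = 1 - 1.063z - 1.177z^2.
Stationarity requires all roots to lie outside the unit circle, i.e. |z| > 1 for every root.
Set 1 + (-1.063) z + (-1.177) z^2 = 0, i.e. a z^2 + b z + c = 0 with a = -1.177, b = -1.063, c = 1.
Discriminant D = b^2 - 4ac = (-1.063)^2 - 4*(-1.177)*1 = 1.129969 - (-4.708) = 5.837969.
D >= 0, so the roots are real: z = (-b +/- sqrt(D)) / (2a) = (1.063 +/- 2.416189) / (-2.354).
  z_1 = (1.063 + 2.416189) / (-2.354) = -1.478,   |z_1| = 1.478.
  z_2 = (1.063 - 2.416189) / (-2.354) = 0.5748,   |z_2| = 0.5748.
Moduli of all roots: 1.4780, 0.5748.
All moduli strictly greater than 1? No.
Verdict: Not stationary.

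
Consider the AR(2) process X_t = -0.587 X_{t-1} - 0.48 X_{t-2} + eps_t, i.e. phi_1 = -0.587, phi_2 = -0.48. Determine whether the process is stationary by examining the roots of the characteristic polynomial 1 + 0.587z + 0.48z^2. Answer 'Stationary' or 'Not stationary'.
\text{Stationary}

The AR(p) characteristic polynomial is P(z) = 1 + 0.587z + 0.48z^2.
Stationarity requires all roots to lie outside the unit circle, i.e. |z| > 1 for every root.
Set 1 + (0.587) z + (0.48) z^2 = 0, i.e. a z^2 + b z + c = 0 with a = 0.48, b = 0.587, c = 1.
Discriminant D = b^2 - 4ac = (0.587)^2 - 4*(0.48)*1 = 0.344569 - (1.92) = -1.575431.
D < 0, so the roots are the complex-conjugate pair z = (-b +/- i sqrt(-D)) / (2a) = -0.6115 +/- 1.3075i.
For a conjugate pair |z|^2 = z * conj(z) = (product of roots) = c/a = 1/(0.48) = 2.083333, so |z| = sqrt(2.083333) = 1.4434 for both roots.
Moduli of all roots: 1.4434, 1.4434.
All moduli strictly greater than 1? Yes.
Verdict: Stationary.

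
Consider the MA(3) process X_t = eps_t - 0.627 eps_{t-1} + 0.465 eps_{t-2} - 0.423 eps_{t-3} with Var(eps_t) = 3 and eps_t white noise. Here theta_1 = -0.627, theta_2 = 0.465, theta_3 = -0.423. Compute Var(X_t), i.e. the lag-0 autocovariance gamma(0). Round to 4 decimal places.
\gamma(0) = 5.3648

For an MA(q) process X_t = eps_t + sum_i theta_i eps_{t-i} with
Var(eps_t) = sigma^2, the variance is
  gamma(0) = sigma^2 * (1 + sum_i theta_i^2).
  sum_i theta_i^2 = (-0.627)^2 + (0.465)^2 + (-0.423)^2 = 0.393129 + 0.216225 + 0.178929 = 0.788283.
  gamma(0) = 3 * (1 + 0.788283) = 3 * 1.788283 = 5.364849, which rounds to 5.3648.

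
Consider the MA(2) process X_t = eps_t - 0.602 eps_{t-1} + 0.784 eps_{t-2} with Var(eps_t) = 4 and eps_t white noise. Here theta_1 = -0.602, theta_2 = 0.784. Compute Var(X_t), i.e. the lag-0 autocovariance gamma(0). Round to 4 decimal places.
\gamma(0) = 7.9082

For an MA(q) process X_t = eps_t + sum_i theta_i eps_{t-i} with
Var(eps_t) = sigma^2, the variance is
  gamma(0) = sigma^2 * (1 + sum_i theta_i^2).
  sum_i theta_i^2 = (-0.602)^2 + (0.784)^2 = 0.362404 + 0.614656 = 0.97706.
  gamma(0) = 4 * (1 + 0.97706) = 4 * 1.97706 = 7.90824, which rounds to 7.9082.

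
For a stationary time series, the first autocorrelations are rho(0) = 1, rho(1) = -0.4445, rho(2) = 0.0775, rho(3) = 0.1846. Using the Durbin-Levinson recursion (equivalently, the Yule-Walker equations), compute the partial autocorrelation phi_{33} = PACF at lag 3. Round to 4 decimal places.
\phi_{33} = 0.2010

The PACF at lag k is phi_{kk}, the last component of the solution
to the Yule-Walker system G_k phi = r_k where
  (G_k)_{ij} = rho(|i - j|), (r_k)_i = rho(i), i,j = 1..k.
Equivalently, Durbin-Levinson gives phi_{kk} iteratively:
  phi_{11} = rho(1)
  phi_{kk} = [rho(k) - sum_{j=1..k-1} phi_{k-1,j} rho(k-j)]
            / [1 - sum_{j=1..k-1} phi_{k-1,j} rho(j)],
  phi_{k,j} = phi_{k-1,j} - phi_{kk} phi_{k-1,k-j},  j = 1..k-1.
Step k = 1:
  phi_11 = rho(1) = -0.4445.
Step k = 2:
  phi_22 = [rho(2) - phi_11 rho(1)] / [1 - phi_11 rho(1)] = [0.0775 - (-0.4445)(-0.4445)] / [1 - (-0.4445)(-0.4445)]
         = -0.12008025 / 0.80241975 = -0.149648.
  Update: phi_21 = phi_11 - phi_22 phi_11 = -0.4445 - (-0.149648)(-0.4445) = -0.511018.
Step k = 3:
  phi_33 = [rho(3) - phi_21 rho(2) - phi_22 rho(1)] / [1 - phi_21 rho(1) - phi_22 rho(2)]
    numerator   = 0.1846 - (-0.511018)(0.0775) - (-0.149648)(-0.4445) = 0.15768553
    denominator = 1 - (-0.511018)(-0.4445) - (-0.149648)(0.0775) = 0.78445002
  phi_33 = 0.15768553 / 0.78445002 = 0.201.
Therefore phi_{33} = 0.2010.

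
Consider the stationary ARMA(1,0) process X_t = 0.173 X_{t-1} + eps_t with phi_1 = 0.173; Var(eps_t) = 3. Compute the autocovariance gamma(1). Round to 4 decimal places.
\gamma(1) = 0.5350

Multiply the model equation by X_{t-k} and take expectations. With theta_0 = psi_0 = 1 and psi_j the MA(infinity) weights, this gives
  gamma(k) - sum_i phi_i gamma(k-i) = c_k,
  c_k = sigma^2 * sum_{j=k..q} theta_j psi_{j-k}   (c_k = 0 for k > q),
using gamma(-m) = gamma(m).
Pure AR (q = 0): c_0 = sigma^2 = 3, c_k = 0 for k >= 1.
Equations for k = 0 and k = 1 (AR order 1):
  gamma(0) = phi_1 gamma(1) + c_0
  gamma(1) = phi_1 gamma(0) + c_1
Substituting the second into the first: gamma(0) (1 - phi_1^2) = c_0 + phi_1 c_1, so
  gamma(0) = c_0 / (1 - phi_1^2) = 3 / (1 - (0.173)^2) = 3 / 0.970071 = 3.092557.
  gamma(1) = phi_1 gamma(0) = (0.173)(3.092557) = 0.535012.
Therefore gamma(1) = 0.5350 (to 4 decimal places).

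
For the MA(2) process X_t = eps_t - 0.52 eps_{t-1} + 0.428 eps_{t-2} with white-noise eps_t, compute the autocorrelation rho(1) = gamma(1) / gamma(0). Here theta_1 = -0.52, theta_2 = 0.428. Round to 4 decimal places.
\rho(1) = -0.5108

For an MA(q) process with theta_0 = 1, the autocovariance is
  gamma(k) = sigma^2 * sum_{i=0..q-k} theta_i * theta_{i+k},
and rho(k) = gamma(k) / gamma(0). Sigma^2 cancels.
  numerator   = (1)*(-0.52) + (-0.52)*(0.428) = -0.74256.
  denominator = (1)^2 + (-0.52)^2 + (0.428)^2 = 1.453584.
  rho(1) = -0.74256 / 1.453584 = -0.5108.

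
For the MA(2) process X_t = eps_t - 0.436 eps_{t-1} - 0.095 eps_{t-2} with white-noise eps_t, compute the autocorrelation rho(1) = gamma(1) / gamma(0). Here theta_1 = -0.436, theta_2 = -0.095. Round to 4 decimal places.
\rho(1) = -0.3291

For an MA(q) process with theta_0 = 1, the autocovariance is
  gamma(k) = sigma^2 * sum_{i=0..q-k} theta_i * theta_{i+k},
and rho(k) = gamma(k) / gamma(0). Sigma^2 cancels.
  numerator   = (1)*(-0.436) + (-0.436)*(-0.095) = -0.39458.
  denominator = (1)^2 + (-0.436)^2 + (-0.095)^2 = 1.199121.
  rho(1) = -0.39458 / 1.199121 = -0.3291.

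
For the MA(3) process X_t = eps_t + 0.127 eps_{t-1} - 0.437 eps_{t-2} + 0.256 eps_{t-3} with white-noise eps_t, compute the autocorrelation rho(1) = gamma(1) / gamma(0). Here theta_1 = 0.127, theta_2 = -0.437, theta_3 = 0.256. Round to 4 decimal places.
\rho(1) = -0.0317

For an MA(q) process with theta_0 = 1, the autocovariance is
  gamma(k) = sigma^2 * sum_{i=0..q-k} theta_i * theta_{i+k},
and rho(k) = gamma(k) / gamma(0). Sigma^2 cancels.
  numerator   = (1)*(0.127) + (0.127)*(-0.437) + (-0.437)*(0.256) = -0.040371.
  denominator = (1)^2 + (0.127)^2 + (-0.437)^2 + (0.256)^2 = 1.272634.
  rho(1) = -0.040371 / 1.272634 = -0.0317.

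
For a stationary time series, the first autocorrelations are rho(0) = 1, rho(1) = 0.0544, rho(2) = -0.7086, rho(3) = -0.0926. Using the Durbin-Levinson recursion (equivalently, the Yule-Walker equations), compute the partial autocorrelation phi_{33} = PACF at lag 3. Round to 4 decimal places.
\phi_{33} = 0.0251

The PACF at lag k is phi_{kk}, the last component of the solution
to the Yule-Walker system G_k phi = r_k where
  (G_k)_{ij} = rho(|i - j|), (r_k)_i = rho(i), i,j = 1..k.
Equivalently, Durbin-Levinson gives phi_{kk} iteratively:
  phi_{11} = rho(1)
  phi_{kk} = [rho(k) - sum_{j=1..k-1} phi_{k-1,j} rho(k-j)]
            / [1 - sum_{j=1..k-1} phi_{k-1,j} rho(j)],
  phi_{k,j} = phi_{k-1,j} - phi_{kk} phi_{k-1,k-j},  j = 1..k-1.
Step k = 1:
  phi_11 = rho(1) = 0.0544.
Step k = 2:
  phi_22 = [rho(2) - phi_11 rho(1)] / [1 - phi_11 rho(1)] = [-0.7086 - (0.0544)(0.0544)] / [1 - (0.0544)(0.0544)]
         = -0.71155936 / 0.99704064 = -0.713671.
  Update: phi_21 = phi_11 - phi_22 phi_11 = 0.0544 - (-0.713671)(0.0544) = 0.093224.
Step k = 3:
  phi_33 = [rho(3) - phi_21 rho(2) - phi_22 rho(1)] / [1 - phi_21 rho(1) - phi_22 rho(2)]
    numerator   = -0.0926 - (0.093224)(-0.7086) - (-0.713671)(0.0544) = 0.01228205
    denominator = 1 - (0.093224)(0.0544) - (-0.713671)(-0.7086) = 0.4892211
  phi_33 = 0.01228205 / 0.4892211 = 0.0251.
Therefore phi_{33} = 0.0251.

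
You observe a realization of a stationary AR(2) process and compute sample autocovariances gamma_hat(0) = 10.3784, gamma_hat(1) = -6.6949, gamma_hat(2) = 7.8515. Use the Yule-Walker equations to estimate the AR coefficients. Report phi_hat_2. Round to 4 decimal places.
\hat\phi_{2} = 0.5830

The Yule-Walker equations for an AR(p) process read, in matrix form,
  Gamma_p phi = r_p,   with   (Gamma_p)_{ij} = gamma(|i - j|),
                       (r_p)_i = gamma(i),   i,j = 1..p.
Substitute the sample gammas (Toeplitz matrix and right-hand side of size 2):
  Gamma_p = [[10.3784, -6.6949], [-6.6949, 10.3784]]
  r_p     = [-6.6949, 7.8515]
Written out:
  10.3784 phi_1 - 6.6949 phi_2 = -6.6949
  -6.6949 phi_1 + 10.3784 phi_2 = 7.8515
Solve by Cramer's rule:
  det = gamma(0)^2 - gamma(1)^2 = (10.3784)^2 - (-6.6949)^2 = 107.71118656 - 44.82168601 = 62.88950055
  phi_hat_1 = [gamma(1) gamma(0) - gamma(1) gamma(2)] / det = [(-6.6949)(10.3784) - (-6.6949)(7.8515)] / 62.88950055 = -16.91734281 / 62.88950055 = -0.269
  phi_hat_2 = [gamma(0) gamma(2) - gamma(1)^2] / det = [(10.3784)(7.8515) - (-6.6949)^2] / 62.88950055 = 36.66432159 / 62.88950055 = 0.583
So phi_hat = [-0.2690, 0.5830].
Therefore phi_hat_2 = 0.5830.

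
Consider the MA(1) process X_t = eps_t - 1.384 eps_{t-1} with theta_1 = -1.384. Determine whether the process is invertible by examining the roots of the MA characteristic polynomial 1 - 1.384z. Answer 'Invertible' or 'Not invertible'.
\text{Not invertible}

The MA(q) characteristic polynomial is P(z) = 1 - 1.384z.
Invertibility requires all roots to lie outside the unit circle, i.e. |z| > 1 for every root.
This is linear in z: 1 + (-1.384) z = 0  =>  z = -1/(-1.384) = 0.722543,  |z| = 0.722543.
Moduli of all roots: 0.7225.
All moduli strictly greater than 1? No.
Verdict: Not invertible.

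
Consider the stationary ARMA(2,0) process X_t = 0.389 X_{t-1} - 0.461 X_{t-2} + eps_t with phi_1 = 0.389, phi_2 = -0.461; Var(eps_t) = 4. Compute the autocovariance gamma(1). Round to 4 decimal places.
\gamma(1) = 1.4556

Multiply the model equation by X_{t-k} and take expectations. With theta_0 = psi_0 = 1 and psi_j the MA(infinity) weights, this gives
  gamma(k) - sum_i phi_i gamma(k-i) = c_k,
  c_k = sigma^2 * sum_{j=k..q} theta_j psi_{j-k}   (c_k = 0 for k > q),
using gamma(-m) = gamma(m).
Pure AR (q = 0): c_0 = sigma^2 = 4, c_k = 0 for k >= 1.
Equations for k = 0, 1, 2 (AR order 2, c_2 = 0):
  (E0) gamma(0) = phi_1 gamma(1) + phi_2 gamma(2) + c_0
  (E1) gamma(1) = phi_1 gamma(0) + phi_2 gamma(1) + c_1
  (E2) gamma(2) = phi_1 gamma(1) + phi_2 gamma(0)
From (E1): gamma(1) = A gamma(0) + B with
  A = phi_1 / (1 - phi_2) = 0.389 / 1.461 = 0.266256,   B = c_1 / (1 - phi_2) = 0 / 1.461 = 0.
Insert (E2) into (E0): gamma(0) (1 - phi_2^2) = phi_1 (1 + phi_2) gamma(1) + c_0.
  phi_1 (1 + phi_2) = (0.389)(0.539) = 0.209671,   1 - phi_2^2 = 0.787479.
Replace gamma(1) by A gamma(0) + B and collect gamma(0):
  gamma(0) [0.787479 - (0.209671)(0.266256)] = c_0 = 4
  gamma(0) * 0.731653 = 4
  gamma(0) = 4 / 0.731653 = 5.467074.
  gamma(1) = A gamma(0) = (0.266256)(5.467074) = 1.455641.
Therefore gamma(1) = 1.4556 (to 4 decimal places).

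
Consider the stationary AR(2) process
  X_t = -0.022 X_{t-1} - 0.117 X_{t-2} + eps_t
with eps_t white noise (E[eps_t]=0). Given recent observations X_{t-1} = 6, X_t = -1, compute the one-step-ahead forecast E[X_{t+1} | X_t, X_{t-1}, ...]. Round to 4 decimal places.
E[X_{t+1} \mid \mathcal F_t] = -0.6800

For an AR(p) model X_t = c + sum_i phi_i X_{t-i} + eps_t, the
one-step-ahead conditional mean is
  E[X_{t+1} | X_t, ...] = c + sum_i phi_i X_{t+1-i}.
Substitute known values:
  E[X_{t+1} | ...] = (-0.022) * (-1) + (-0.117) * (6)
                   = -0.6800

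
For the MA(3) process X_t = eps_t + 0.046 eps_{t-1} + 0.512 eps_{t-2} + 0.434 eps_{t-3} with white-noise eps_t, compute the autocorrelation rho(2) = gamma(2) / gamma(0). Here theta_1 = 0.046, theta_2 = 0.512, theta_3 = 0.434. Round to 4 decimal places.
\rho(2) = 0.3662

For an MA(q) process with theta_0 = 1, the autocovariance is
  gamma(k) = sigma^2 * sum_{i=0..q-k} theta_i * theta_{i+k},
and rho(k) = gamma(k) / gamma(0). Sigma^2 cancels.
  numerator   = (1)*(0.512) + (0.046)*(0.434) = 0.531964.
  denominator = (1)^2 + (0.046)^2 + (0.512)^2 + (0.434)^2 = 1.452616.
  rho(2) = 0.531964 / 1.452616 = 0.3662.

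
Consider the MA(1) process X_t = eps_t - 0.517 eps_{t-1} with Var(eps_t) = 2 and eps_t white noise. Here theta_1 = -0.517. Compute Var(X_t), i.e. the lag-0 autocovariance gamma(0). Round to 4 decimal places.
\gamma(0) = 2.5346

For an MA(q) process X_t = eps_t + sum_i theta_i eps_{t-i} with
Var(eps_t) = sigma^2, the variance is
  gamma(0) = sigma^2 * (1 + sum_i theta_i^2).
  sum_i theta_i^2 = (-0.517)^2 = 0.267289.
  gamma(0) = 2 * (1 + 0.267289) = 2 * 1.267289 = 2.534578, which rounds to 2.5346.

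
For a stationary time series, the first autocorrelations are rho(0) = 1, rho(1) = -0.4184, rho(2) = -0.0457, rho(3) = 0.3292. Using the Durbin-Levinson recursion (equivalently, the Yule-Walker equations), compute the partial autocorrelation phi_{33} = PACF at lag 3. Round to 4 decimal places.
\phi_{33} = 0.2520

The PACF at lag k is phi_{kk}, the last component of the solution
to the Yule-Walker system G_k phi = r_k where
  (G_k)_{ij} = rho(|i - j|), (r_k)_i = rho(i), i,j = 1..k.
Equivalently, Durbin-Levinson gives phi_{kk} iteratively:
  phi_{11} = rho(1)
  phi_{kk} = [rho(k) - sum_{j=1..k-1} phi_{k-1,j} rho(k-j)]
            / [1 - sum_{j=1..k-1} phi_{k-1,j} rho(j)],
  phi_{k,j} = phi_{k-1,j} - phi_{kk} phi_{k-1,k-j},  j = 1..k-1.
Step k = 1:
  phi_11 = rho(1) = -0.4184.
Step k = 2:
  phi_22 = [rho(2) - phi_11 rho(1)] / [1 - phi_11 rho(1)] = [-0.0457 - (-0.4184)(-0.4184)] / [1 - (-0.4184)(-0.4184)]
         = -0.22075856 / 0.82494144 = -0.267605.
  Update: phi_21 = phi_11 - phi_22 phi_11 = -0.4184 - (-0.267605)(-0.4184) = -0.530366.
Step k = 3:
  phi_33 = [rho(3) - phi_21 rho(2) - phi_22 rho(1)] / [1 - phi_21 rho(1) - phi_22 rho(2)]
    numerator   = 0.3292 - (-0.530366)(-0.0457) - (-0.267605)(-0.4184) = 0.19299629
    denominator = 1 - (-0.530366)(-0.4184) - (-0.267605)(-0.0457) = 0.76586532
  phi_33 = 0.19299629 / 0.76586532 = 0.252.
Therefore phi_{33} = 0.2520.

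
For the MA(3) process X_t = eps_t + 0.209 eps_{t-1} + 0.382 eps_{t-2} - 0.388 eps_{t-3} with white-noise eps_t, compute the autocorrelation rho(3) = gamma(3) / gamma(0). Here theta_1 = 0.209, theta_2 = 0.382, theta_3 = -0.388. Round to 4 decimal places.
\rho(3) = -0.2895

For an MA(q) process with theta_0 = 1, the autocovariance is
  gamma(k) = sigma^2 * sum_{i=0..q-k} theta_i * theta_{i+k},
and rho(k) = gamma(k) / gamma(0). Sigma^2 cancels.
  numerator   = (1)*(-0.388) = -0.388.
  denominator = (1)^2 + (0.209)^2 + (0.382)^2 + (-0.388)^2 = 1.340149.
  rho(3) = -0.388 / 1.340149 = -0.2895.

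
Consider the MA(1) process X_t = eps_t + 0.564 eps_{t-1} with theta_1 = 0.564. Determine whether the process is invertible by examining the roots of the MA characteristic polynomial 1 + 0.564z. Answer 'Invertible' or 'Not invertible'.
\text{Invertible}

The MA(q) characteristic polynomial is P(z) = 1 + 0.564z.
Invertibility requires all roots to lie outside the unit circle, i.e. |z| > 1 for every root.
This is linear in z: 1 + (0.564) z = 0  =>  z = -1/(0.564) = -1.77305,  |z| = 1.77305.
Moduli of all roots: 1.7730.
All moduli strictly greater than 1? Yes.
Verdict: Invertible.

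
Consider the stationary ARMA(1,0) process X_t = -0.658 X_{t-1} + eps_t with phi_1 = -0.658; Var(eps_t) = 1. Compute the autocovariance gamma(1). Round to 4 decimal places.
\gamma(1) = -1.1604

Multiply the model equation by X_{t-k} and take expectations. With theta_0 = psi_0 = 1 and psi_j the MA(infinity) weights, this gives
  gamma(k) - sum_i phi_i gamma(k-i) = c_k,
  c_k = sigma^2 * sum_{j=k..q} theta_j psi_{j-k}   (c_k = 0 for k > q),
using gamma(-m) = gamma(m).
Pure AR (q = 0): c_0 = sigma^2 = 1, c_k = 0 for k >= 1.
Equations for k = 0 and k = 1 (AR order 1):
  gamma(0) = phi_1 gamma(1) + c_0
  gamma(1) = phi_1 gamma(0) + c_1
Substituting the second into the first: gamma(0) (1 - phi_1^2) = c_0 + phi_1 c_1, so
  gamma(0) = c_0 / (1 - phi_1^2) = 1 / (1 - (-0.658)^2) = 1 / 0.567036 = 1.763556.
  gamma(1) = phi_1 gamma(0) = (-0.658)(1.763556) = -1.16042.
Therefore gamma(1) = -1.1604 (to 4 decimal places).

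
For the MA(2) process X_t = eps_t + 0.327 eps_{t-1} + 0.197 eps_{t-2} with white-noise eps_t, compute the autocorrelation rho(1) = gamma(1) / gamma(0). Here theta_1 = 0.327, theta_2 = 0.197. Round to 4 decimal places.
\rho(1) = 0.3416

For an MA(q) process with theta_0 = 1, the autocovariance is
  gamma(k) = sigma^2 * sum_{i=0..q-k} theta_i * theta_{i+k},
and rho(k) = gamma(k) / gamma(0). Sigma^2 cancels.
  numerator   = (1)*(0.327) + (0.327)*(0.197) = 0.391419.
  denominator = (1)^2 + (0.327)^2 + (0.197)^2 = 1.145738.
  rho(1) = 0.391419 / 1.145738 = 0.3416.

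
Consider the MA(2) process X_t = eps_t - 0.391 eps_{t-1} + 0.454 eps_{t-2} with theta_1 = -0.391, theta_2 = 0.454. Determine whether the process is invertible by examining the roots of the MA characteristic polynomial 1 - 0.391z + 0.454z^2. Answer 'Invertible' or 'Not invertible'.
\text{Invertible}

The MA(q) characteristic polynomial is P(z) = 1 - 0.391z + 0.454z^2.
Invertibility requires all roots to lie outside the unit circle, i.e. |z| > 1 for every root.
Set 1 + (-0.391) z + (0.454) z^2 = 0, i.e. a z^2 + b z + c = 0 with a = 0.454, b = -0.391, c = 1.
Discriminant D = b^2 - 4ac = (-0.391)^2 - 4*(0.454)*1 = 0.152881 - (1.816) = -1.663119.
D < 0, so the roots are the complex-conjugate pair z = (-b +/- i sqrt(-D)) / (2a) = 0.4306 +/- 1.4203i.
For a conjugate pair |z|^2 = z * conj(z) = (product of roots) = c/a = 1/(0.454) = 2.202643, so |z| = sqrt(2.202643) = 1.4841 for both roots.
Moduli of all roots: 1.4841, 1.4841.
All moduli strictly greater than 1? Yes.
Verdict: Invertible.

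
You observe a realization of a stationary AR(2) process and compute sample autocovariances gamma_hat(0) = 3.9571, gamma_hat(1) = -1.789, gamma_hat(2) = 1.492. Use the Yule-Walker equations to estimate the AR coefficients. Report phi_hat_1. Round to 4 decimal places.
\hat\phi_{1} = -0.3540

The Yule-Walker equations for an AR(p) process read, in matrix form,
  Gamma_p phi = r_p,   with   (Gamma_p)_{ij} = gamma(|i - j|),
                       (r_p)_i = gamma(i),   i,j = 1..p.
Substitute the sample gammas (Toeplitz matrix and right-hand side of size 2):
  Gamma_p = [[3.9571, -1.789], [-1.789, 3.9571]]
  r_p     = [-1.789, 1.492]
Written out:
  3.9571 phi_1 - 1.789 phi_2 = -1.789
  -1.789 phi_1 + 3.9571 phi_2 = 1.492
Solve by Cramer's rule:
  det = gamma(0)^2 - gamma(1)^2 = (3.9571)^2 - (-1.789)^2 = 15.65864041 - 3.200521 = 12.45811941
  phi_hat_1 = [gamma(1) gamma(0) - gamma(1) gamma(2)] / det = [(-1.789)(3.9571) - (-1.789)(1.492)] / 12.45811941 = -4.4100639 / 12.45811941 = -0.354
  phi_hat_2 = [gamma(0) gamma(2) - gamma(1)^2] / det = [(3.9571)(1.492) - (-1.789)^2] / 12.45811941 = 2.7034722 / 12.45811941 = 0.217
So phi_hat = [-0.3540, 0.2170].
Therefore phi_hat_1 = -0.3540.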